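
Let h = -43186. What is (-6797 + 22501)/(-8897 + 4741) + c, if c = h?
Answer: -44874180/1039 ≈ -43190.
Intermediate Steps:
c = -43186
(-6797 + 22501)/(-8897 + 4741) + c = (-6797 + 22501)/(-8897 + 4741) - 43186 = 15704/(-4156) - 43186 = 15704*(-1/4156) - 43186 = -3926/1039 - 43186 = -44874180/1039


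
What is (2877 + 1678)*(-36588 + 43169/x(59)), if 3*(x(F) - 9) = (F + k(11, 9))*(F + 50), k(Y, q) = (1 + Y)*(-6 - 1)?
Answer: -450234105705/2698 ≈ -1.6688e+8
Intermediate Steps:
k(Y, q) = -7 - 7*Y (k(Y, q) = (1 + Y)*(-7) = -7 - 7*Y)
x(F) = 9 + (-84 + F)*(50 + F)/3 (x(F) = 9 + ((F + (-7 - 7*11))*(F + 50))/3 = 9 + ((F + (-7 - 77))*(50 + F))/3 = 9 + ((F - 84)*(50 + F))/3 = 9 + ((-84 + F)*(50 + F))/3 = 9 + (-84 + F)*(50 + F)/3)
(2877 + 1678)*(-36588 + 43169/x(59)) = (2877 + 1678)*(-36588 + 43169/(-1391 - 34/3*59 + (1/3)*59**2)) = 4555*(-36588 + 43169/(-1391 - 2006/3 + (1/3)*3481)) = 4555*(-36588 + 43169/(-1391 - 2006/3 + 3481/3)) = 4555*(-36588 + 43169/(-2698/3)) = 4555*(-36588 + 43169*(-3/2698)) = 4555*(-36588 - 129507/2698) = 4555*(-98843931/2698) = -450234105705/2698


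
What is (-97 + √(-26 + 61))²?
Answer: (97 - √35)² ≈ 8296.3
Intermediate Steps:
(-97 + √(-26 + 61))² = (-97 + √35)²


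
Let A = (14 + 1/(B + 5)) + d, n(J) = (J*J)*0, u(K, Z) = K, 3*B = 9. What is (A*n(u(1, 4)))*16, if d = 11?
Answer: 0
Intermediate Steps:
B = 3 (B = (1/3)*9 = 3)
n(J) = 0 (n(J) = J**2*0 = 0)
A = 201/8 (A = (14 + 1/(3 + 5)) + 11 = (14 + 1/8) + 11 = 113/8 + 11 = 201/8 ≈ 25.125)
(A*n(u(1, 4)))*16 = ((201/8)*0)*16 = 0*16 = 0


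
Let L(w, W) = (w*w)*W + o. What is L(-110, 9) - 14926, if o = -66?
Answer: 93908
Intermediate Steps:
L(w, W) = -66 + W*w² (L(w, W) = (w*w)*W - 66 = w²*W - 66 = W*w² - 66 = -66 + W*w²)
L(-110, 9) - 14926 = (-66 + 9*(-110)²) - 14926 = (-66 + 9*12100) - 14926 = (-66 + 108900) - 14926 = 108834 - 14926 = 93908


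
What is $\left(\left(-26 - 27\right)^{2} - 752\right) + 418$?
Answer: $2475$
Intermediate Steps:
$\left(\left(-26 - 27\right)^{2} - 752\right) + 418 = \left(\left(-53\right)^{2} - 752\right) + 418 = \left(2809 - 752\right) + 418 = 2057 + 418 = 2475$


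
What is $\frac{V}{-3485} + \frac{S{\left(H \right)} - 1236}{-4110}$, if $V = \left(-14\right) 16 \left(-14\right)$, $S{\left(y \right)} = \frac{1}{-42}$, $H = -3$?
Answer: $- \frac{72083903}{120316140} \approx -0.59912$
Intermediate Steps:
$S{\left(y \right)} = - \frac{1}{42}$
$V = 3136$ ($V = \left(-224\right) \left(-14\right) = 3136$)
$\frac{V}{-3485} + \frac{S{\left(H \right)} - 1236}{-4110} = \frac{3136}{-3485} + \frac{- \frac{1}{42} - 1236}{-4110} = 3136 \left(- \frac{1}{3485}\right) - - \frac{51913}{172620} = - \frac{3136}{3485} + \frac{51913}{172620} = - \frac{72083903}{120316140}$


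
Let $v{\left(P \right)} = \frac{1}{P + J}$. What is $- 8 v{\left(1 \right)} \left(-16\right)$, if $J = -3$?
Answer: $-64$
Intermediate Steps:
$v{\left(P \right)} = \frac{1}{-3 + P}$ ($v{\left(P \right)} = \frac{1}{P - 3} = \frac{1}{-3 + P}$)
$- 8 v{\left(1 \right)} \left(-16\right) = - \frac{8}{-3 + 1} \left(-16\right) = - \frac{8}{-2} \left(-16\right) = \left(-8\right) \left(- \frac{1}{2}\right) \left(-16\right) = 4 \left(-16\right) = -64$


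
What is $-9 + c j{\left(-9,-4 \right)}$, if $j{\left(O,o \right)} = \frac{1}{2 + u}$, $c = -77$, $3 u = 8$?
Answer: $- \frac{51}{2} \approx -25.5$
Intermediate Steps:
$u = \frac{8}{3}$ ($u = \frac{1}{3} \cdot 8 = \frac{8}{3} \approx 2.6667$)
$j{\left(O,o \right)} = \frac{3}{14}$ ($j{\left(O,o \right)} = \frac{1}{2 + \frac{8}{3}} = \frac{1}{\frac{14}{3}} = \frac{3}{14}$)
$-9 + c j{\left(-9,-4 \right)} = -9 - \frac{33}{2} = - \frac{51}{2}$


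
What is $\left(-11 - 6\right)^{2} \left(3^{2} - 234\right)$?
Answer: $-65025$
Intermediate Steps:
$\left(-11 - 6\right)^{2} \left(3^{2} - 234\right) = \left(-17\right)^{2} \left(9 - 234\right) = 289 \left(-225\right) = -65025$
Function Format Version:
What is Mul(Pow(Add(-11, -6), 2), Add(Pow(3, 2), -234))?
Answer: -65025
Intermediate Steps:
Mul(Pow(Add(-11, -6), 2), Add(Pow(3, 2), -234)) = Mul(Pow(-17, 2), Add(9, -234)) = Mul(289, -225) = -65025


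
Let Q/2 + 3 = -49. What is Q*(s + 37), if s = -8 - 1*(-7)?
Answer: -3744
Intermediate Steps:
Q = -104 (Q = -6 + 2*(-49) = -6 - 98 = -104)
s = -1 (s = -8 + 7 = -1)
Q*(s + 37) = -104*(-1 + 37) = -104*36 = -3744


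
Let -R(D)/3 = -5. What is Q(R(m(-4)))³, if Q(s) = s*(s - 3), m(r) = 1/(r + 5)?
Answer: 5832000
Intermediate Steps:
m(r) = 1/(5 + r)
R(D) = 15 (R(D) = -3*(-5) = 15)
Q(s) = s*(-3 + s)
Q(R(m(-4)))³ = (15*(-3 + 15))³ = (15*12)³ = 180³ = 5832000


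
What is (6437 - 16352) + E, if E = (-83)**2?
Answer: -3026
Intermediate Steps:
E = 6889
(6437 - 16352) + E = (6437 - 16352) + 6889 = -9915 + 6889 = -3026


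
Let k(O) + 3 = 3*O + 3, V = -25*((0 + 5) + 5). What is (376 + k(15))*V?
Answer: -105250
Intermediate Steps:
V = -250 (V = -25*(5 + 5) = -25*10 = -250)
k(O) = 3*O (k(O) = -3 + (3*O + 3) = -3 + (3 + 3*O) = 3*O)
(376 + k(15))*V = (376 + 3*15)*(-250) = (376 + 45)*(-250) = 421*(-250) = -105250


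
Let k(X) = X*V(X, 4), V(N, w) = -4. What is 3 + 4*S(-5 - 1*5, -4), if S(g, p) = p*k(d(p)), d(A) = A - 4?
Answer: -509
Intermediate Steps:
d(A) = -4 + A
k(X) = -4*X (k(X) = X*(-4) = -4*X)
S(g, p) = p*(16 - 4*p) (S(g, p) = p*(-4*(-4 + p)) = p*(16 - 4*p))
3 + 4*S(-5 - 1*5, -4) = 3 + 4*(4*(-4)*(4 - 1*(-4))) = 3 + 4*(4*(-4)*(4 + 4)) = 3 + 4*(4*(-4)*8) = 3 + 4*(-128) = 3 - 512 = -509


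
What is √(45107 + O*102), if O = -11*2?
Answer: √42863 ≈ 207.03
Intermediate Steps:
O = -22
√(45107 + O*102) = √(45107 - 22*102) = √(45107 - 2244) = √42863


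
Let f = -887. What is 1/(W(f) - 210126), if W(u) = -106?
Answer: -1/210232 ≈ -4.7567e-6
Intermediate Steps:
1/(W(f) - 210126) = 1/(-106 - 210126) = 1/(-210232) = -1/210232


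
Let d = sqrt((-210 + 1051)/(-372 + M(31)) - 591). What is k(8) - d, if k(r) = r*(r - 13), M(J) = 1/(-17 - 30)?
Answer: -40 - I*sqrt(181374737570)/17485 ≈ -40.0 - 24.357*I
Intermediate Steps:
M(J) = -1/47 (M(J) = 1/(-47) = -1/47)
k(r) = r*(-13 + r)
d = I*sqrt(181374737570)/17485 (d = sqrt((-210 + 1051)/(-372 - 1/47) - 591) = sqrt(841/(-17485/47) - 591) = sqrt(841*(-47/17485) - 591) = sqrt(-39527/17485 - 591) = sqrt(-10373162/17485) = I*sqrt(181374737570)/17485 ≈ 24.357*I)
k(8) - d = 8*(-13 + 8) - I*sqrt(181374737570)/17485 = 8*(-5) - I*sqrt(181374737570)/17485 = -40 - I*sqrt(181374737570)/17485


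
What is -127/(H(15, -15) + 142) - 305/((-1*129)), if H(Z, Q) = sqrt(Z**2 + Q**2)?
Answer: 1843192/1271553 + 1905*sqrt(2)/19714 ≈ 1.5862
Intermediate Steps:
H(Z, Q) = sqrt(Q**2 + Z**2)
-127/(H(15, -15) + 142) - 305/((-1*129)) = -127/(sqrt((-15)**2 + 15**2) + 142) - 305/((-1*129)) = -127/(sqrt(225 + 225) + 142) - 305/(-129) = -127/(sqrt(450) + 142) - 305*(-1/129) = -127/(15*sqrt(2) + 142) + 305/129 = -127/(142 + 15*sqrt(2)) + 305/129 = 305/129 - 127/(142 + 15*sqrt(2))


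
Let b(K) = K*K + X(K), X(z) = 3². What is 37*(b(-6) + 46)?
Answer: 3367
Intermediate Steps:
X(z) = 9
b(K) = 9 + K² (b(K) = K*K + 9 = K² + 9 = 9 + K²)
37*(b(-6) + 46) = 37*((9 + (-6)²) + 46) = 37*((9 + 36) + 46) = 37*(45 + 46) = 37*91 = 3367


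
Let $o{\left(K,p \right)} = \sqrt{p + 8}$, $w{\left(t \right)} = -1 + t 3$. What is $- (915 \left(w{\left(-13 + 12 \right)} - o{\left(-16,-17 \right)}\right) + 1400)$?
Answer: $2260 + 2745 i \approx 2260.0 + 2745.0 i$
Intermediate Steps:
$w{\left(t \right)} = -1 + 3 t$
$o{\left(K,p \right)} = \sqrt{8 + p}$
$- (915 \left(w{\left(-13 + 12 \right)} - o{\left(-16,-17 \right)}\right) + 1400) = - (915 \left(\left(-1 + 3 \left(-13 + 12\right)\right) - \sqrt{8 - 17}\right) + 1400) = - (915 \left(\left(-1 + 3 \left(-1\right)\right) - \sqrt{-9}\right) + 1400) = - (915 \left(\left(-1 - 3\right) - 3 i\right) + 1400) = - (915 \left(-4 - 3 i\right) + 1400) = - (\left(-3660 - 2745 i\right) + 1400) = - (-2260 - 2745 i) = 2260 + 2745 i$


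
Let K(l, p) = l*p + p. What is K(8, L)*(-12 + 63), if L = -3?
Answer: -1377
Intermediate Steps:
K(l, p) = p + l*p
K(8, L)*(-12 + 63) = (-3*(1 + 8))*(-12 + 63) = -3*9*51 = -27*51 = -1377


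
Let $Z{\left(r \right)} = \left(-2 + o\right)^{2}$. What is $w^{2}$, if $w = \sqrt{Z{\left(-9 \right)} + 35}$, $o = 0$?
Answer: $39$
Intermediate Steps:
$Z{\left(r \right)} = 4$ ($Z{\left(r \right)} = \left(-2 + 0\right)^{2} = \left(-2\right)^{2} = 4$)
$w = \sqrt{39}$ ($w = \sqrt{4 + 35} = \sqrt{39} \approx 6.245$)
$w^{2} = \left(\sqrt{39}\right)^{2} = 39$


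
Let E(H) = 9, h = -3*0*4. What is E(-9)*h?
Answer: 0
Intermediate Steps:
h = 0 (h = 0*4 = 0)
E(-9)*h = 9*0 = 0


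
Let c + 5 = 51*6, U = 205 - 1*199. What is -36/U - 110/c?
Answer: -1916/301 ≈ -6.3654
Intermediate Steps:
U = 6 (U = 205 - 199 = 6)
c = 301 (c = -5 + 51*6 = -5 + 306 = 301)
-36/U - 110/c = -36/6 - 110/301 = -36*1/6 - 110*1/301 = -6 - 110/301 = -1916/301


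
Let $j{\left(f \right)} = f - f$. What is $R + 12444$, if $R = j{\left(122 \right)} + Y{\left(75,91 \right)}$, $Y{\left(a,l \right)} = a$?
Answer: $12519$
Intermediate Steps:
$j{\left(f \right)} = 0$
$R = 75$ ($R = 0 + 75 = 75$)
$R + 12444 = 75 + 12444 = 12519$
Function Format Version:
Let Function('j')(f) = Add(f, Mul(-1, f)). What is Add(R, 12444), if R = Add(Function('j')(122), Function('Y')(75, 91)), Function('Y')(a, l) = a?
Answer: 12519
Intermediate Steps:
Function('j')(f) = 0
R = 75 (R = Add(0, 75) = 75)
Add(R, 12444) = Add(75, 12444) = 12519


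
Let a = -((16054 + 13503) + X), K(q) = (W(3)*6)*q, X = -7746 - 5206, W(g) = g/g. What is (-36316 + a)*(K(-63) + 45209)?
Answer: -2372501351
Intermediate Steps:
W(g) = 1
X = -12952
K(q) = 6*q (K(q) = (1*6)*q = 6*q)
a = -16605 (a = -((16054 + 13503) - 12952) = -(29557 - 12952) = -1*16605 = -16605)
(-36316 + a)*(K(-63) + 45209) = (-36316 - 16605)*(6*(-63) + 45209) = -52921*(-378 + 45209) = -52921*44831 = -2372501351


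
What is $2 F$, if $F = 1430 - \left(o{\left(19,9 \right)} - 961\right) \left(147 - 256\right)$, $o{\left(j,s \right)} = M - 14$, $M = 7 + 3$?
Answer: $-207510$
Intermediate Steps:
$M = 10$
$o{\left(j,s \right)} = -4$ ($o{\left(j,s \right)} = 10 - 14 = -4$)
$F = -103755$ ($F = 1430 - \left(-4 - 961\right) \left(147 - 256\right) = 1430 - \left(-965\right) \left(-109\right) = 1430 - 105185 = -103755$)
$2 F = 2 \left(-103755\right) = -207510$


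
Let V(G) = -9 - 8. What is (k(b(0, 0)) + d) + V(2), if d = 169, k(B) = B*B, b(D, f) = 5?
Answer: 177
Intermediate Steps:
k(B) = B²
V(G) = -17
(k(b(0, 0)) + d) + V(2) = (5² + 169) - 17 = (25 + 169) - 17 = 194 - 17 = 177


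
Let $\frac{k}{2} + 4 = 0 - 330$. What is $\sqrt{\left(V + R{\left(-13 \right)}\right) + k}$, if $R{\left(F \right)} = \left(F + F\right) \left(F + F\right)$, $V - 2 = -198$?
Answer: $2 i \sqrt{47} \approx 13.711 i$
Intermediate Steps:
$V = -196$ ($V = 2 - 198 = -196$)
$R{\left(F \right)} = 4 F^{2}$ ($R{\left(F \right)} = 2 F 2 F = 4 F^{2}$)
$k = -668$ ($k = -8 + 2 \left(0 - 330\right) = -8 + 2 \left(-330\right) = -8 - 660 = -668$)
$\sqrt{\left(V + R{\left(-13 \right)}\right) + k} = \sqrt{\left(-196 + 4 \left(-13\right)^{2}\right) - 668} = \sqrt{\left(-196 + 4 \cdot 169\right) - 668} = \sqrt{\left(-196 + 676\right) - 668} = \sqrt{480 - 668} = \sqrt{-188} = 2 i \sqrt{47}$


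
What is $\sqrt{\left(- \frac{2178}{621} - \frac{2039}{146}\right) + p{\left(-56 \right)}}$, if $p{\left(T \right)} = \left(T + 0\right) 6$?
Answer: $\frac{i \sqrt{35872375638}}{10074} \approx 18.801 i$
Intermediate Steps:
$p{\left(T \right)} = 6 T$ ($p{\left(T \right)} = T 6 = 6 T$)
$\sqrt{\left(- \frac{2178}{621} - \frac{2039}{146}\right) + p{\left(-56 \right)}} = \sqrt{\left(- \frac{2178}{621} - \frac{2039}{146}\right) + 6 \left(-56\right)} = \sqrt{\left(\left(-2178\right) \frac{1}{621} - \frac{2039}{146}\right) - 336} = \sqrt{\left(- \frac{242}{69} - \frac{2039}{146}\right) - 336} = \sqrt{- \frac{176023}{10074} - 336} = \sqrt{- \frac{3560887}{10074}} = \frac{i \sqrt{35872375638}}{10074}$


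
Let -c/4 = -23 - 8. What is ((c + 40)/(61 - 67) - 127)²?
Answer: 214369/9 ≈ 23819.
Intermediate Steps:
c = 124 (c = -4*(-23 - 8) = -4*(-31) = 124)
((c + 40)/(61 - 67) - 127)² = ((124 + 40)/(61 - 67) - 127)² = (164/(-6) - 127)² = (164*(-⅙) - 127)² = (-82/3 - 127)² = (-463/3)² = 214369/9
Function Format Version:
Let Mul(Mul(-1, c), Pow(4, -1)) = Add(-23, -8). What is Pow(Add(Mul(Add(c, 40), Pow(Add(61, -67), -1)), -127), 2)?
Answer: Rational(214369, 9) ≈ 23819.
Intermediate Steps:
c = 124 (c = Mul(-4, Add(-23, -8)) = Mul(-4, -31) = 124)
Pow(Add(Mul(Add(c, 40), Pow(Add(61, -67), -1)), -127), 2) = Pow(Add(Mul(Add(124, 40), Pow(Add(61, -67), -1)), -127), 2) = Pow(Add(Mul(164, Pow(-6, -1)), -127), 2) = Pow(Add(Mul(164, Rational(-1, 6)), -127), 2) = Pow(Add(Rational(-82, 3), -127), 2) = Pow(Rational(-463, 3), 2) = Rational(214369, 9)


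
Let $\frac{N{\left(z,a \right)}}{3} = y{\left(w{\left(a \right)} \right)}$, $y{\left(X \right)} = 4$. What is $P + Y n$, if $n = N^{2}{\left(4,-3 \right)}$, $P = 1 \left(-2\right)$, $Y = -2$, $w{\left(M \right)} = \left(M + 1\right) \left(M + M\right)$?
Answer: $-290$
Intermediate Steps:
$w{\left(M \right)} = 2 M \left(1 + M\right)$ ($w{\left(M \right)} = \left(1 + M\right) 2 M = 2 M \left(1 + M\right)$)
$N{\left(z,a \right)} = 12$ ($N{\left(z,a \right)} = 3 \cdot 4 = 12$)
$P = -2$
$n = 144$ ($n = 12^{2} = 144$)
$P + Y n = -2 - 288 = -290$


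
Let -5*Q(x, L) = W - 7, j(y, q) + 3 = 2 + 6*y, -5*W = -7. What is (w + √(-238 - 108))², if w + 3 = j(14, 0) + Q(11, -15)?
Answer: 3896534/625 + 4056*I*√346/25 ≈ 6234.5 + 3017.8*I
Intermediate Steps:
W = 7/5 (W = -⅕*(-7) = 7/5 ≈ 1.4000)
j(y, q) = -1 + 6*y (j(y, q) = -3 + (2 + 6*y) = -1 + 6*y)
Q(x, L) = 28/25 (Q(x, L) = -(7/5 - 7)/5 = -⅕*(-28/5) = 28/25)
w = 2028/25 (w = -3 + ((-1 + 6*14) + 28/25) = -3 + ((-1 + 84) + 28/25) = -3 + (83 + 28/25) = -3 + 2103/25 = 2028/25 ≈ 81.120)
(w + √(-238 - 108))² = (2028/25 + √(-238 - 108))² = (2028/25 + √(-346))² = (2028/25 + I*√346)²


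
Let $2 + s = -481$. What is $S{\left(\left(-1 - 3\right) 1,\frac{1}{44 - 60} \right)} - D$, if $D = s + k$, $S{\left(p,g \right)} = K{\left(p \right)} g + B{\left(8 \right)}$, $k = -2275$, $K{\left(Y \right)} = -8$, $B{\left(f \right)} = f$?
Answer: $\frac{5533}{2} \approx 2766.5$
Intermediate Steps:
$s = -483$ ($s = -2 - 481 = -483$)
$S{\left(p,g \right)} = 8 - 8 g$ ($S{\left(p,g \right)} = - 8 g + 8 = 8 - 8 g$)
$D = -2758$ ($D = -483 - 2275 = -2758$)
$S{\left(\left(-1 - 3\right) 1,\frac{1}{44 - 60} \right)} - D = \left(8 - \frac{8}{44 - 60}\right) - -2758 = \left(8 - \frac{8}{-16}\right) + 2758 = \left(8 - - \frac{1}{2}\right) + 2758 = \left(8 + \frac{1}{2}\right) + 2758 = \frac{17}{2} + 2758 = \frac{5533}{2}$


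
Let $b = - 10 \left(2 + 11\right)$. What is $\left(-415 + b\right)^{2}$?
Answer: $297025$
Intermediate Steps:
$b = -130$ ($b = \left(-10\right) 13 = -130$)
$\left(-415 + b\right)^{2} = \left(-415 - 130\right)^{2} = \left(-545\right)^{2} = 297025$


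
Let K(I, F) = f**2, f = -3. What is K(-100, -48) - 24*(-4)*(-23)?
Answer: -2199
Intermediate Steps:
K(I, F) = 9 (K(I, F) = (-3)**2 = 9)
K(-100, -48) - 24*(-4)*(-23) = 9 - 24*(-4)*(-23) = 9 + 96*(-23) = 9 - 2208 = -2199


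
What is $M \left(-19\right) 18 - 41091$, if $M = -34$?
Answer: $-29463$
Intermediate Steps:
$M \left(-19\right) 18 - 41091 = \left(-34\right) \left(-19\right) 18 - 41091 = 646 \cdot 18 - 41091 = 11628 - 41091 = -29463$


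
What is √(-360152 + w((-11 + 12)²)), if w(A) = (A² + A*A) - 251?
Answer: I*√360401 ≈ 600.33*I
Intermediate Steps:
w(A) = -251 + 2*A² (w(A) = (A² + A²) - 251 = 2*A² - 251 = -251 + 2*A²)
√(-360152 + w((-11 + 12)²)) = √(-360152 + (-251 + 2*((-11 + 12)²)²)) = √(-360152 + (-251 + 2*(1²)²)) = √(-360152 + (-251 + 2*1²)) = √(-360152 + (-251 + 2*1)) = √(-360152 + (-251 + 2)) = √(-360152 - 249) = √(-360401) = I*√360401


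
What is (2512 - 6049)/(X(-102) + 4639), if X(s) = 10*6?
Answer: -3537/4699 ≈ -0.75271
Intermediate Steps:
X(s) = 60
(2512 - 6049)/(X(-102) + 4639) = (2512 - 6049)/(60 + 4639) = -3537/4699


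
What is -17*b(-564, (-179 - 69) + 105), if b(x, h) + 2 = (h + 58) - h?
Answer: -952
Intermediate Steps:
b(x, h) = 56 (b(x, h) = -2 + ((h + 58) - h) = -2 + ((58 + h) - h) = -2 + 58 = 56)
-17*b(-564, (-179 - 69) + 105) = -17*56 = -952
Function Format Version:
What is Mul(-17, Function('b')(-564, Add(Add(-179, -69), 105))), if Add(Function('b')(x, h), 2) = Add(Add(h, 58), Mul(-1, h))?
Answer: -952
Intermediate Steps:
Function('b')(x, h) = 56 (Function('b')(x, h) = Add(-2, Add(Add(h, 58), Mul(-1, h))) = Add(-2, Add(Add(58, h), Mul(-1, h))) = Add(-2, 58) = 56)
Mul(-17, Function('b')(-564, Add(Add(-179, -69), 105))) = Mul(-17, 56) = -952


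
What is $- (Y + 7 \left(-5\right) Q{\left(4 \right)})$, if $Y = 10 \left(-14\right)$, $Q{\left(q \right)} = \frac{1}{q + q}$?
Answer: $\frac{1155}{8} \approx 144.38$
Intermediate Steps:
$Q{\left(q \right)} = \frac{1}{2 q}$
$Y = -140$
$- (Y + 7 \left(-5\right) Q{\left(4 \right)}) = - (-140 + 7 \left(-5\right) \frac{1}{2 \cdot 4}) = - (-140 - 35 \cdot \frac{1}{2} \cdot \frac{1}{4}) = - (-140 - \frac{35}{8}) = \left(-1\right) \left(- \frac{1155}{8}\right) = \frac{1155}{8}$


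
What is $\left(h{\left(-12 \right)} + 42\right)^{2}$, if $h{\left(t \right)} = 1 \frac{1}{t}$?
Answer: $\frac{253009}{144} \approx 1757.0$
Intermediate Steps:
$h{\left(t \right)} = \frac{1}{t}$
$\left(h{\left(-12 \right)} + 42\right)^{2} = \left(\frac{1}{-12} + 42\right)^{2} = \left(- \frac{1}{12} + 42\right)^{2} = \left(\frac{503}{12}\right)^{2} = \frac{253009}{144}$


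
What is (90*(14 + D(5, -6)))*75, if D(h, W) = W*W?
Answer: 337500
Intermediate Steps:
D(h, W) = W**2
(90*(14 + D(5, -6)))*75 = (90*(14 + (-6)**2))*75 = (90*(14 + 36))*75 = (90*50)*75 = 4500*75 = 337500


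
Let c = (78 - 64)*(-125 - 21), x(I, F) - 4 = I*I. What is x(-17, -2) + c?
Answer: -1751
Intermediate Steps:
x(I, F) = 4 + I² (x(I, F) = 4 + I*I = 4 + I²)
c = -2044 (c = 14*(-146) = -2044)
x(-17, -2) + c = (4 + (-17)²) - 2044 = (4 + 289) - 2044 = 293 - 2044 = -1751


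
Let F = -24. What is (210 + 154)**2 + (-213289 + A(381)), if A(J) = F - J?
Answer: -81198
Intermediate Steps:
A(J) = -24 - J
(210 + 154)**2 + (-213289 + A(381)) = (210 + 154)**2 + (-213289 + (-24 - 1*381)) = 364**2 + (-213289 + (-24 - 381)) = 132496 + (-213289 - 405) = 132496 - 213694 = -81198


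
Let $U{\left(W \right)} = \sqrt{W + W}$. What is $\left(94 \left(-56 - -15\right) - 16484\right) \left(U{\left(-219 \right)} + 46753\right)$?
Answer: $-950862514 - 20338 i \sqrt{438} \approx -9.5086 \cdot 10^{8} - 4.2564 \cdot 10^{5} i$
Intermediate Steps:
$U{\left(W \right)} = \sqrt{2} \sqrt{W}$ ($U{\left(W \right)} = \sqrt{2 W} = \sqrt{2} \sqrt{W}$)
$\left(94 \left(-56 - -15\right) - 16484\right) \left(U{\left(-219 \right)} + 46753\right) = \left(94 \left(-56 - -15\right) - 16484\right) \left(\sqrt{2} \sqrt{-219} + 46753\right) = \left(94 \left(-56 + \left(-38 + 53\right)\right) - 16484\right) \left(\sqrt{2} i \sqrt{219} + 46753\right) = \left(94 \left(-56 + 15\right) - 16484\right) \left(i \sqrt{438} + 46753\right) = \left(94 \left(-41\right) - 16484\right) \left(46753 + i \sqrt{438}\right) = \left(-3854 - 16484\right) \left(46753 + i \sqrt{438}\right) = - 20338 \left(46753 + i \sqrt{438}\right) = -950862514 - 20338 i \sqrt{438}$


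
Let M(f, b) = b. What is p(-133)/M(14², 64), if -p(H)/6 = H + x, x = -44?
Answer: 531/32 ≈ 16.594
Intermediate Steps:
p(H) = 264 - 6*H (p(H) = -6*(H - 44) = -6*(-44 + H) = 264 - 6*H)
p(-133)/M(14², 64) = (264 - 6*(-133))/64 = (264 + 798)*(1/64) = 1062*(1/64) = 531/32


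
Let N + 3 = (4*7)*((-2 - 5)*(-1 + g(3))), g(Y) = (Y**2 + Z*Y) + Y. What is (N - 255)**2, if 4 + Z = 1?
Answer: 422500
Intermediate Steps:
Z = -3 (Z = -4 + 1 = -3)
g(Y) = Y**2 - 2*Y (g(Y) = (Y**2 - 3*Y) + Y = Y**2 - 2*Y)
N = -395 (N = -3 + (4*7)*((-2 - 5)*(-1 + 3*(-2 + 3))) = -3 + 28*(-7*(-1 + 3*1)) = -3 + 28*(-7*(-1 + 3)) = -3 + 28*(-7*2) = -3 + 28*(-14) = -3 - 392 = -395)
(N - 255)**2 = (-395 - 255)**2 = (-650)**2 = 422500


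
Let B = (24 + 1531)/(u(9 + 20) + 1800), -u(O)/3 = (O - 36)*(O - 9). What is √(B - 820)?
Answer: I*√40378359/222 ≈ 28.623*I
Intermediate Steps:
u(O) = -3*(-36 + O)*(-9 + O) (u(O) = -3*(O - 36)*(O - 9) = -3*(-36 + O)*(-9 + O))
B = 311/444 (B = (24 + 1531)/((-972 - 3*(9 + 20)² + 135*(9 + 20)) + 1800) = 1555/((-972 - 3*29² + 135*29) + 1800) = 1555/((-972 - 3*841 + 3915) + 1800) = 1555/((-972 - 2523 + 3915) + 1800) = 1555/(420 + 1800) = 1555/2220 = 1555*(1/2220) = 311/444 ≈ 0.70045)
√(B - 820) = √(311/444 - 820) = √(-363769/444) = I*√40378359/222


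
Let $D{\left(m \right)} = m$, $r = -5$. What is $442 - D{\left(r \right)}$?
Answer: $447$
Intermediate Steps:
$442 - D{\left(r \right)} = 442 - -5 = 442 + 5 = 447$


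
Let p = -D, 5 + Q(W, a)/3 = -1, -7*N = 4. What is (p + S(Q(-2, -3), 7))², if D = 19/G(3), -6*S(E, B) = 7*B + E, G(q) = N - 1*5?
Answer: 18769/6084 ≈ 3.0850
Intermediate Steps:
N = -4/7 (N = -⅐*4 = -4/7 ≈ -0.57143)
Q(W, a) = -18 (Q(W, a) = -15 + 3*(-1) = -15 - 3 = -18)
G(q) = -39/7 (G(q) = -4/7 - 1*5 = -4/7 - 5 = -39/7)
S(E, B) = -7*B/6 - E/6 (S(E, B) = -(7*B + E)/6 = -(E + 7*B)/6 = -7*B/6 - E/6)
D = -133/39 (D = 19/(-39/7) = 19*(-7/39) = -133/39 ≈ -3.4103)
p = 133/39 (p = -1*(-133/39) = 133/39 ≈ 3.4103)
(p + S(Q(-2, -3), 7))² = (133/39 + (-7/6*7 - ⅙*(-18)))² = (133/39 + (-49/6 + 3))² = (133/39 - 31/6)² = (-137/78)² = 18769/6084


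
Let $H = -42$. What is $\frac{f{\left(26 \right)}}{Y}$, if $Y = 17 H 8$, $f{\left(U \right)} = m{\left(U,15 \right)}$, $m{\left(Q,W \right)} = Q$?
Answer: $- \frac{13}{2856} \approx -0.0045518$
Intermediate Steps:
$f{\left(U \right)} = U$
$Y = -5712$ ($Y = 17 \left(-42\right) 8 = \left(-714\right) 8 = -5712$)
$\frac{f{\left(26 \right)}}{Y} = \frac{26}{-5712} = 26 \left(- \frac{1}{5712}\right) = - \frac{13}{2856}$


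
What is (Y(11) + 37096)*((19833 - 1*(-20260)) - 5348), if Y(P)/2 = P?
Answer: 1289664910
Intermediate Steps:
Y(P) = 2*P
(Y(11) + 37096)*((19833 - 1*(-20260)) - 5348) = (2*11 + 37096)*((19833 - 1*(-20260)) - 5348) = (22 + 37096)*((19833 + 20260) - 5348) = 37118*(40093 - 5348) = 37118*34745 = 1289664910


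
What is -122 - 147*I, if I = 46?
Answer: -6884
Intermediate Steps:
-122 - 147*I = -122 - 147*46 = -122 - 6762 = -6884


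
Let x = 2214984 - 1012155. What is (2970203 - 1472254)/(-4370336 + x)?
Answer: -1497949/3167507 ≈ -0.47291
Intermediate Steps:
x = 1202829
(2970203 - 1472254)/(-4370336 + x) = (2970203 - 1472254)/(-4370336 + 1202829) = 1497949/(-3167507) = 1497949*(-1/3167507) = -1497949/3167507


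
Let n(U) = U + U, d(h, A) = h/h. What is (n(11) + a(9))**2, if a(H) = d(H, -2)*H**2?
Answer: 10609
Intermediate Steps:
d(h, A) = 1
n(U) = 2*U
a(H) = H**2 (a(H) = 1*H**2 = H**2)
(n(11) + a(9))**2 = (2*11 + 9**2)**2 = (22 + 81)**2 = 103**2 = 10609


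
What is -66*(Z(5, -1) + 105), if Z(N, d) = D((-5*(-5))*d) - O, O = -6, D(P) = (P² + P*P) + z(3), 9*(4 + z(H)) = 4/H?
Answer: -806146/9 ≈ -89572.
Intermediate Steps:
z(H) = -4 + 4/(9*H) (z(H) = -4 + (4/H)/9 = -4 + 4/(9*H))
D(P) = -104/27 + 2*P² (D(P) = (P² + P*P) + (-4 + (4/9)/3) = (P² + P²) + (-4 + (4/9)*(⅓)) = 2*P² + (-4 + 4/27) = 2*P² - 104/27 = -104/27 + 2*P²)
Z(N, d) = 58/27 + 1250*d² (Z(N, d) = (-104/27 + 2*((-5*(-5))*d)²) - 1*(-6) = (-104/27 + 2*(25*d)²) + 6 = (-104/27 + 2*(625*d²)) + 6 = (-104/27 + 1250*d²) + 6 = 58/27 + 1250*d²)
-66*(Z(5, -1) + 105) = -66*((58/27 + 1250*(-1)²) + 105) = -66*((58/27 + 1250*1) + 105) = -66*((58/27 + 1250) + 105) = -66*(33808/27 + 105) = -66*36643/27 = -806146/9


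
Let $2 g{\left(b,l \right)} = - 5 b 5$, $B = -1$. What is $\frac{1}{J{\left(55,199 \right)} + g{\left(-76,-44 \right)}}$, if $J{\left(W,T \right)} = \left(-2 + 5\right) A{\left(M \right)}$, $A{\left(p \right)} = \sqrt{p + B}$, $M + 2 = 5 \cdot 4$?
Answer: $\frac{950}{902347} - \frac{3 \sqrt{17}}{902347} \approx 0.0010391$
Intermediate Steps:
$g{\left(b,l \right)} = - \frac{25 b}{2}$ ($g{\left(b,l \right)} = \frac{- 5 b 5}{2} = \frac{\left(-25\right) b}{2} = - \frac{25 b}{2}$)
$M = 18$ ($M = -2 + 5 \cdot 4 = -2 + 20 = 18$)
$A{\left(p \right)} = \sqrt{-1 + p}$ ($A{\left(p \right)} = \sqrt{p - 1} = \sqrt{-1 + p}$)
$J{\left(W,T \right)} = 3 \sqrt{17}$ ($J{\left(W,T \right)} = \left(-2 + 5\right) \sqrt{-1 + 18} = 3 \sqrt{17}$)
$\frac{1}{J{\left(55,199 \right)} + g{\left(-76,-44 \right)}} = \frac{1}{3 \sqrt{17} - -950} = \frac{1}{3 \sqrt{17} + 950} = \frac{1}{950 + 3 \sqrt{17}}$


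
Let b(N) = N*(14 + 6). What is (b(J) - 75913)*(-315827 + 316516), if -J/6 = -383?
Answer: -20637617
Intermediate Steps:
J = 2298 (J = -6*(-383) = 2298)
b(N) = 20*N (b(N) = N*20 = 20*N)
(b(J) - 75913)*(-315827 + 316516) = (20*2298 - 75913)*(-315827 + 316516) = (45960 - 75913)*689 = -29953*689 = -20637617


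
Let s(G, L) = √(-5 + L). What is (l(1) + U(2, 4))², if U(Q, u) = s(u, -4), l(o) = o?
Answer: -8 + 6*I ≈ -8.0 + 6.0*I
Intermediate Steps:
U(Q, u) = 3*I (U(Q, u) = √(-5 - 4) = √(-9) = 3*I)
(l(1) + U(2, 4))² = (1 + 3*I)²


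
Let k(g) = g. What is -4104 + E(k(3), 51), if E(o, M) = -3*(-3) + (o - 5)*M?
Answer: -4197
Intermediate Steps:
E(o, M) = 9 + M*(-5 + o) (E(o, M) = 9 + (-5 + o)*M = 9 + M*(-5 + o))
-4104 + E(k(3), 51) = -4104 + (9 - 5*51 + 51*3) = -4104 + (9 - 255 + 153) = -4104 - 93 = -4197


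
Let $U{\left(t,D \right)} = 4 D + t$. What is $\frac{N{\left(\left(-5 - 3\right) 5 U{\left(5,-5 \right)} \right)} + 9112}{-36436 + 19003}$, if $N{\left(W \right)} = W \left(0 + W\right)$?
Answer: $- \frac{369112}{17433} \approx -21.173$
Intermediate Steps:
$U{\left(t,D \right)} = t + 4 D$
$N{\left(W \right)} = W^{2}$ ($N{\left(W \right)} = W W = W^{2}$)
$\frac{N{\left(\left(-5 - 3\right) 5 U{\left(5,-5 \right)} \right)} + 9112}{-36436 + 19003} = \frac{\left(\left(-5 - 3\right) 5 \left(5 + 4 \left(-5\right)\right)\right)^{2} + 9112}{-36436 + 19003} = \frac{\left(\left(-8\right) 5 \left(5 - 20\right)\right)^{2} + 9112}{-17433} = \left(\left(\left(-40\right) \left(-15\right)\right)^{2} + 9112\right) \left(- \frac{1}{17433}\right) = \left(600^{2} + 9112\right) \left(- \frac{1}{17433}\right) = \left(360000 + 9112\right) \left(- \frac{1}{17433}\right) = 369112 \left(- \frac{1}{17433}\right) = - \frac{369112}{17433}$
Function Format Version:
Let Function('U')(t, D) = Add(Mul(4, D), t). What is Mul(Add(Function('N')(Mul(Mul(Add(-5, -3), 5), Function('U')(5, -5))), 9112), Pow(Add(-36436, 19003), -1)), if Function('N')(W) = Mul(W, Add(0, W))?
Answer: Rational(-369112, 17433) ≈ -21.173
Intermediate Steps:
Function('U')(t, D) = Add(t, Mul(4, D))
Function('N')(W) = Pow(W, 2) (Function('N')(W) = Mul(W, W) = Pow(W, 2))
Mul(Add(Function('N')(Mul(Mul(Add(-5, -3), 5), Function('U')(5, -5))), 9112), Pow(Add(-36436, 19003), -1)) = Mul(Add(Pow(Mul(Mul(Add(-5, -3), 5), Add(5, Mul(4, -5))), 2), 9112), Pow(Add(-36436, 19003), -1)) = Mul(Add(Pow(Mul(Mul(-8, 5), Add(5, -20)), 2), 9112), Pow(-17433, -1)) = Mul(Add(Pow(Mul(-40, -15), 2), 9112), Rational(-1, 17433)) = Mul(Add(Pow(600, 2), 9112), Rational(-1, 17433)) = Mul(Add(360000, 9112), Rational(-1, 17433)) = Mul(369112, Rational(-1, 17433)) = Rational(-369112, 17433)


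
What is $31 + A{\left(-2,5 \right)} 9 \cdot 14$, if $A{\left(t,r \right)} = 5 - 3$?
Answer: $283$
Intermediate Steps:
$A{\left(t,r \right)} = 2$
$31 + A{\left(-2,5 \right)} 9 \cdot 14 = 31 + 2 \cdot 9 \cdot 14 = 31 + 18 \cdot 14 = 31 + 252 = 283$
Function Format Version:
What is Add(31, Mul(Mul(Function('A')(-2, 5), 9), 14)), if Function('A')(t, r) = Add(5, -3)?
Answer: 283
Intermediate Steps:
Function('A')(t, r) = 2
Add(31, Mul(Mul(Function('A')(-2, 5), 9), 14)) = Add(31, Mul(Mul(2, 9), 14)) = Add(31, Mul(18, 14)) = Add(31, 252) = 283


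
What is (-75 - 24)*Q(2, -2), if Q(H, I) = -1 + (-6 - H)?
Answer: 891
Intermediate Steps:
Q(H, I) = -7 - H
(-75 - 24)*Q(2, -2) = (-75 - 24)*(-7 - 1*2) = -99*(-7 - 2) = -99*(-9) = 891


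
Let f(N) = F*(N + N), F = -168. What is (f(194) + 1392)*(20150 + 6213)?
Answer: -1681748496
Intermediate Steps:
f(N) = -336*N (f(N) = -168*(N + N) = -336*N)
(f(194) + 1392)*(20150 + 6213) = (-336*194 + 1392)*(20150 + 6213) = (-65184 + 1392)*26363 = -63792*26363 = -1681748496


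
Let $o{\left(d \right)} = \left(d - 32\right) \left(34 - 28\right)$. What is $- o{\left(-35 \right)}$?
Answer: $402$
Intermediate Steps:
$o{\left(d \right)} = -192 + 6 d$ ($o{\left(d \right)} = \left(-32 + d\right) 6 = -192 + 6 d$)
$- o{\left(-35 \right)} = - (-192 + 6 \left(-35\right)) = - (-192 - 210) = \left(-1\right) \left(-402\right) = 402$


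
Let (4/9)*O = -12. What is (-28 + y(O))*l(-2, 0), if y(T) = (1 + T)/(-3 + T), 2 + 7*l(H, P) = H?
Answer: 1628/105 ≈ 15.505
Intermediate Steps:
O = -27 (O = (9/4)*(-12) = -27)
l(H, P) = -2/7 + H/7
y(T) = (1 + T)/(-3 + T)
(-28 + y(O))*l(-2, 0) = (-28 + (1 - 27)/(-3 - 27))*(-2/7 + (⅐)*(-2)) = (-28 - 26/(-30))*(-2/7 - 2/7) = (-28 - 1/30*(-26))*(-4/7) = (-28 + 13/15)*(-4/7) = -407/15*(-4/7) = 1628/105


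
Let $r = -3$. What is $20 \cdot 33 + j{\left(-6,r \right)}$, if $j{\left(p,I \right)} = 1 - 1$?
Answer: $660$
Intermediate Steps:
$j{\left(p,I \right)} = 0$ ($j{\left(p,I \right)} = 1 - 1 = 0$)
$20 \cdot 33 + j{\left(-6,r \right)} = 20 \cdot 33 + 0 = 660 + 0 = 660$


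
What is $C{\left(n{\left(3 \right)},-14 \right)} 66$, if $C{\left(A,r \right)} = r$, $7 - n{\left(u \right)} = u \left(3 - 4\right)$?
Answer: $-924$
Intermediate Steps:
$n{\left(u \right)} = 7 + u$ ($n{\left(u \right)} = 7 - u \left(3 - 4\right) = 7 - u \left(-1\right) = 7 - - u = 7 + u$)
$C{\left(n{\left(3 \right)},-14 \right)} 66 = \left(-14\right) 66 = -924$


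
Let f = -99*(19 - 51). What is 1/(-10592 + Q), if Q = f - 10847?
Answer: -1/18271 ≈ -5.4732e-5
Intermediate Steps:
f = 3168 (f = -99*(-32) = 3168)
Q = -7679 (Q = 3168 - 10847 = -7679)
1/(-10592 + Q) = 1/(-10592 - 7679) = 1/(-18271) = -1/18271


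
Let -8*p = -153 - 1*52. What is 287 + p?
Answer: 2501/8 ≈ 312.63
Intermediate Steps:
p = 205/8 (p = -(-153 - 1*52)/8 = -(-153 - 52)/8 = -⅛*(-205) = 205/8 ≈ 25.625)
287 + p = 287 + 205/8 = 2501/8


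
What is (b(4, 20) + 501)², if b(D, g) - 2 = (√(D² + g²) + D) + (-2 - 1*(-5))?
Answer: 260516 + 4080*√26 ≈ 2.8132e+5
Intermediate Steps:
b(D, g) = 5 + D + √(D² + g²) (b(D, g) = 2 + ((√(D² + g²) + D) + (-2 - 1*(-5))) = 2 + ((D + √(D² + g²)) + (-2 + 5)) = 2 + ((D + √(D² + g²)) + 3) = 2 + (3 + D + √(D² + g²)) = 5 + D + √(D² + g²))
(b(4, 20) + 501)² = ((5 + 4 + √(4² + 20²)) + 501)² = ((5 + 4 + √(16 + 400)) + 501)² = ((5 + 4 + √416) + 501)² = ((5 + 4 + 4*√26) + 501)² = ((9 + 4*√26) + 501)² = (510 + 4*√26)²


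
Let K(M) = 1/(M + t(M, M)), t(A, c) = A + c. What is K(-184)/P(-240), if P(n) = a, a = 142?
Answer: -1/78384 ≈ -1.2758e-5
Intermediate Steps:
K(M) = 1/(3*M) (K(M) = 1/(M + (M + M)) = 1/(M + 2*M) = 1/(3*M))
P(n) = 142
K(-184)/P(-240) = ((⅓)/(-184))/142 = ((⅓)*(-1/184))*(1/142) = -1/552*1/142 = -1/78384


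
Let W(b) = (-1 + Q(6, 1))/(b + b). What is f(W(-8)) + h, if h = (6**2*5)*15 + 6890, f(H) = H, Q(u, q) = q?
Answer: 9590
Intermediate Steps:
W(b) = 0 (W(b) = (-1 + 1)/(b + b) = 0/((2*b)) = 0*(1/(2*b)) = 0)
h = 9590 (h = (36*5)*15 + 6890 = 180*15 + 6890 = 2700 + 6890 = 9590)
f(W(-8)) + h = 0 + 9590 = 9590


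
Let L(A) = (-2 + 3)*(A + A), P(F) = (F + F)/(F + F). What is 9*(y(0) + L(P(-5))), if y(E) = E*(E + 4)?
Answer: 18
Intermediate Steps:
P(F) = 1 (P(F) = (2*F)/((2*F)) = (2*F)*(1/(2*F)) = 1)
y(E) = E*(4 + E)
L(A) = 2*A (L(A) = 1*(2*A) = 2*A)
9*(y(0) + L(P(-5))) = 9*(0*(4 + 0) + 2*1) = 9*(0*4 + 2) = 9*(0 + 2) = 9*2 = 18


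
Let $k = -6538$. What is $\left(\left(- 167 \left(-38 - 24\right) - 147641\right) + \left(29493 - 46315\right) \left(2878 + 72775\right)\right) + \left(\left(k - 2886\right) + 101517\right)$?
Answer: $-1272679960$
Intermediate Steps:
$\left(\left(- 167 \left(-38 - 24\right) - 147641\right) + \left(29493 - 46315\right) \left(2878 + 72775\right)\right) + \left(\left(k - 2886\right) + 101517\right) = \left(\left(- 167 \left(-38 - 24\right) - 147641\right) + \left(29493 - 46315\right) \left(2878 + 72775\right)\right) + \left(\left(-6538 - 2886\right) + 101517\right) = \left(\left(\left(-167\right) \left(-62\right) - 147641\right) - 1272634766\right) + \left(-9424 + 101517\right) = \left(\left(10354 - 147641\right) - 1272634766\right) + 92093 = \left(-137287 - 1272634766\right) + 92093 = -1272772053 + 92093 = -1272679960$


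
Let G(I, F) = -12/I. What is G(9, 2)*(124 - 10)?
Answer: -152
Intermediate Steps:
G(9, 2)*(124 - 10) = (-12/9)*(124 - 10) = -12*⅑*114 = -4/3*114 = -152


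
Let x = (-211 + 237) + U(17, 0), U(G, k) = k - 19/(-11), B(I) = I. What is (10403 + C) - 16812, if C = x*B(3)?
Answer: -69584/11 ≈ -6325.8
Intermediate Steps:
U(G, k) = 19/11 + k (U(G, k) = k - 19*(-1/11) = k + 19/11 = 19/11 + k)
x = 305/11 (x = (-211 + 237) + (19/11 + 0) = 26 + 19/11 = 305/11 ≈ 27.727)
C = 915/11 (C = (305/11)*3 = 915/11 ≈ 83.182)
(10403 + C) - 16812 = (10403 + 915/11) - 16812 = 115348/11 - 16812 = -69584/11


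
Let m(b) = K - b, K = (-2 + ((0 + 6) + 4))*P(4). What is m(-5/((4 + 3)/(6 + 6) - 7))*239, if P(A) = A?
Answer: 574556/77 ≈ 7461.8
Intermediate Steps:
K = 32 (K = (-2 + ((0 + 6) + 4))*4 = (-2 + (6 + 4))*4 = (-2 + 10)*4 = 8*4 = 32)
m(b) = 32 - b
m(-5/((4 + 3)/(6 + 6) - 7))*239 = (32 - (-5)/((4 + 3)/(6 + 6) - 7))*239 = (32 - (-5)/(7/12 - 7))*239 = (32 - (-5)/(-77/12))*239 = (32 - (-5)*(-12)/77)*239 = (32 - 1*60/77)*239 = (32 - 60/77)*239 = (2404/77)*239 = 574556/77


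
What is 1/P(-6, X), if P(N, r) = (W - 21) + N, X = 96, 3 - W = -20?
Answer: -1/4 ≈ -0.25000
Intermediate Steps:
W = 23 (W = 3 - 1*(-20) = 3 + 20 = 23)
P(N, r) = 2 + N (P(N, r) = (23 - 21) + N = 2 + N)
1/P(-6, X) = 1/(2 - 6) = 1/(-4) = -1/4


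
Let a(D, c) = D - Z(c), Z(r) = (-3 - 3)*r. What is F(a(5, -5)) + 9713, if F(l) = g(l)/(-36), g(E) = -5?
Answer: 349673/36 ≈ 9713.1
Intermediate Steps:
Z(r) = -6*r
a(D, c) = D + 6*c (a(D, c) = D - (-6)*c = D + 6*c)
F(l) = 5/36 (F(l) = -5/(-36) = -5*(-1/36) = 5/36)
F(a(5, -5)) + 9713 = 5/36 + 9713 = 349673/36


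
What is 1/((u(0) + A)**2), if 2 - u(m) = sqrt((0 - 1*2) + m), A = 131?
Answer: (133 - I*sqrt(2))**(-2) ≈ 5.6513e-5 + 1.202e-6*I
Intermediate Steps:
u(m) = 2 - sqrt(-2 + m) (u(m) = 2 - sqrt((0 - 1*2) + m) = 2 - sqrt((0 - 2) + m) = 2 - sqrt(-2 + m))
1/((u(0) + A)**2) = 1/(((2 - sqrt(-2 + 0)) + 131)**2) = 1/(((2 - sqrt(-2)) + 131)**2) = 1/(((2 - I*sqrt(2)) + 131)**2) = 1/((133 - I*sqrt(2))**2) = (133 - I*sqrt(2))**(-2)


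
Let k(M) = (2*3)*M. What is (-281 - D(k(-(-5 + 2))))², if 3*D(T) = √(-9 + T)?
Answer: 79524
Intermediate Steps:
k(M) = 6*M
D(T) = √(-9 + T)/3
(-281 - D(k(-(-5 + 2))))² = (-281 - √(-9 + 6*(-(-5 + 2)))/3)² = (-281 - √(-9 + 6*(-1*(-3)))/3)² = (-281 - √(-9 + 6*3)/3)² = (-281 - √(-9 + 18)/3)² = (-281 - √9/3)² = (-281 - 3/3)² = (-281 - 1*1)² = (-281 - 1)² = (-282)² = 79524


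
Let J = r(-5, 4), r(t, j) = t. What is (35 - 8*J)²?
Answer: 5625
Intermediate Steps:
J = -5
(35 - 8*J)² = (35 - 8*(-5))² = (35 + 40)² = 75² = 5625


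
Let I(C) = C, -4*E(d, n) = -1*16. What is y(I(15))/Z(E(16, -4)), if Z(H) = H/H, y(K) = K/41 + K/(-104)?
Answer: 945/4264 ≈ 0.22162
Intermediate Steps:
E(d, n) = 4 (E(d, n) = -(-1)*16/4 = -1/4*(-16) = 4)
y(K) = 63*K/4264 (y(K) = K*(1/41) + K*(-1/104) = K/41 - K/104 = 63*K/4264)
Z(H) = 1
y(I(15))/Z(E(16, -4)) = ((63/4264)*15)/1 = (945/4264)*1 = 945/4264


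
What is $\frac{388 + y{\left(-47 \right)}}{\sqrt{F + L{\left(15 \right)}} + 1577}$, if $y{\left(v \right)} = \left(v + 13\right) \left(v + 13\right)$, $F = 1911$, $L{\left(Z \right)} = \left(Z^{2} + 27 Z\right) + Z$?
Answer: $\frac{2434888}{2484373} - \frac{9264 \sqrt{71}}{2484373} \approx 0.94866$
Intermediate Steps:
$L{\left(Z \right)} = Z^{2} + 28 Z$
$y{\left(v \right)} = \left(13 + v\right)^{2}$ ($y{\left(v \right)} = \left(13 + v\right) \left(13 + v\right) = \left(13 + v\right)^{2}$)
$\frac{388 + y{\left(-47 \right)}}{\sqrt{F + L{\left(15 \right)}} + 1577} = \frac{388 + \left(13 - 47\right)^{2}}{\sqrt{1911 + 15 \left(28 + 15\right)} + 1577} = \frac{388 + \left(-34\right)^{2}}{\sqrt{1911 + 15 \cdot 43} + 1577} = \frac{388 + 1156}{\sqrt{1911 + 645} + 1577} = \frac{1544}{\sqrt{2556} + 1577} = \frac{1544}{6 \sqrt{71} + 1577} = \frac{1544}{1577 + 6 \sqrt{71}}$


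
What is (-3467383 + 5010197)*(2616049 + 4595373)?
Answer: 11125882821508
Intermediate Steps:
(-3467383 + 5010197)*(2616049 + 4595373) = 1542814*7211422 = 11125882821508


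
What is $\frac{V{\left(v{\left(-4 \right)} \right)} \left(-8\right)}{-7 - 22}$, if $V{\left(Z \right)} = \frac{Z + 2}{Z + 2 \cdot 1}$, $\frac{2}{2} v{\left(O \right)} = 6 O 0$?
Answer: $\frac{8}{29} \approx 0.27586$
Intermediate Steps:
$v{\left(O \right)} = 0$ ($v{\left(O \right)} = 6 O 0 = 0$)
$V{\left(Z \right)} = 1$ ($V{\left(Z \right)} = \frac{2 + Z}{Z + 2} = \frac{2 + Z}{2 + Z} = 1$)
$\frac{V{\left(v{\left(-4 \right)} \right)} \left(-8\right)}{-7 - 22} = \frac{1 \left(-8\right)}{-7 - 22} = - \frac{8}{-29} = \left(-8\right) \left(- \frac{1}{29}\right) = \frac{8}{29}$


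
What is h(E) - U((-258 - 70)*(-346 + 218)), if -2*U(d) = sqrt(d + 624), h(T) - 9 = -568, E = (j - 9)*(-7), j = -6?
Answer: -559 + 2*sqrt(2663) ≈ -455.79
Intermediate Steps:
E = 105 (E = (-6 - 9)*(-7) = -15*(-7) = 105)
h(T) = -559 (h(T) = 9 - 568 = -559)
U(d) = -sqrt(624 + d)/2 (U(d) = -sqrt(d + 624)/2 = -sqrt(624 + d)/2)
h(E) - U((-258 - 70)*(-346 + 218)) = -559 - (-1)*sqrt(624 + (-258 - 70)*(-346 + 218))/2 = -559 - (-1)*sqrt(624 - 328*(-128))/2 = -559 - (-1)*sqrt(624 + 41984)/2 = -559 - (-1)*sqrt(42608)/2 = -559 - (-1)*4*sqrt(2663)/2 = -559 - (-2)*sqrt(2663) = -559 + 2*sqrt(2663)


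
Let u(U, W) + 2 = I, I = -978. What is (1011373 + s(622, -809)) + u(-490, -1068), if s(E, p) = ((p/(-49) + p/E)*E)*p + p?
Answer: -325547997/49 ≈ -6.6438e+6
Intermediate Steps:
u(U, W) = -980 (u(U, W) = -2 - 978 = -980)
s(E, p) = p + E*p*(-p/49 + p/E) (s(E, p) = ((p*(-1/49) + p/E)*E)*p + p = ((-p/49 + p/E)*E)*p + p = (E*(-p/49 + p/E))*p + p = E*p*(-p/49 + p/E) + p = p + E*p*(-p/49 + p/E))
(1011373 + s(622, -809)) + u(-490, -1068) = (1011373 + (1/49)*(-809)*(49 + 49*(-809) - 1*622*(-809))) - 980 = (1011373 + (1/49)*(-809)*(49 - 39641 + 503198)) - 980 = (1011373 + (1/49)*(-809)*463606) - 980 = (1011373 - 375057254/49) - 980 = -325499977/49 - 980 = -325547997/49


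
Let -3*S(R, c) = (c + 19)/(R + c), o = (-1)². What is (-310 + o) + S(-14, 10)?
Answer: -3679/12 ≈ -306.58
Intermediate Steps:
o = 1
S(R, c) = -(19 + c)/(3*(R + c)) (S(R, c) = -(c + 19)/(3*(R + c)) = -(19 + c)/(3*(R + c)))
(-310 + o) + S(-14, 10) = (-310 + 1) + (-19 - 1*10)/(3*(-14 + 10)) = -309 + (⅓)*(-19 - 10)/(-4) = -309 + (⅓)*(-¼)*(-29) = -309 + 29/12 = -3679/12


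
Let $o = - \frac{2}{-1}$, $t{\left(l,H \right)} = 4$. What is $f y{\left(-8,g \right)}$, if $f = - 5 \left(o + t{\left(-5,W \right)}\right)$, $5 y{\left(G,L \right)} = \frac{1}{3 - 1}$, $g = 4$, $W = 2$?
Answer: $-3$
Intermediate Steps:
$o = 2$ ($o = \left(-2\right) \left(-1\right) = 2$)
$y{\left(G,L \right)} = \frac{1}{10}$ ($y{\left(G,L \right)} = \frac{1}{5 \left(3 - 1\right)} = \frac{1}{5 \cdot 2} = \frac{1}{5} \cdot \frac{1}{2} = \frac{1}{10}$)
$f = -30$ ($f = - 5 \left(2 + 4\right) = \left(-5\right) 6 = -30$)
$f y{\left(-8,g \right)} = \left(-30\right) \frac{1}{10} = -3$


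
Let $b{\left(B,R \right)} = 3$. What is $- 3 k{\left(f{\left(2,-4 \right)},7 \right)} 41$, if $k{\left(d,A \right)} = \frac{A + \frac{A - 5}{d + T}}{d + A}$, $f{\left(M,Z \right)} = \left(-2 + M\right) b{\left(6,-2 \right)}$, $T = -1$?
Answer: $- \frac{615}{7} \approx -87.857$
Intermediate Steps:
$f{\left(M,Z \right)} = -6 + 3 M$ ($f{\left(M,Z \right)} = \left(-2 + M\right) 3 = -6 + 3 M$)
$k{\left(d,A \right)} = \frac{A + \frac{-5 + A}{-1 + d}}{A + d}$ ($k{\left(d,A \right)} = \frac{A + \frac{A - 5}{d - 1}}{d + A} = \frac{A + \frac{-5 + A}{-1 + d}}{A + d}$)
$- 3 k{\left(f{\left(2,-4 \right)},7 \right)} 41 = - 3 \frac{-5 + 7 \left(-6 + 3 \cdot 2\right)}{\left(-6 + 3 \cdot 2\right)^{2} - 7 - \left(-6 + 3 \cdot 2\right) + 7 \left(-6 + 3 \cdot 2\right)} 41 = - 3 \frac{-5 + 7 \left(-6 + 6\right)}{\left(-6 + 6\right)^{2} - 7 - \left(-6 + 6\right) + 7 \left(-6 + 6\right)} 41 = - 3 \frac{-5 + 7 \cdot 0}{0^{2} - 7 - 0 + 7 \cdot 0} \cdot 41 = - 3 \frac{-5 + 0}{0 - 7 + 0 + 0} \cdot 41 = - 3 \frac{1}{-7} \left(-5\right) 41 = - 3 \left(\left(- \frac{1}{7}\right) \left(-5\right)\right) 41 = \left(-3\right) \frac{5}{7} \cdot 41 = \left(- \frac{15}{7}\right) 41 = - \frac{615}{7}$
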